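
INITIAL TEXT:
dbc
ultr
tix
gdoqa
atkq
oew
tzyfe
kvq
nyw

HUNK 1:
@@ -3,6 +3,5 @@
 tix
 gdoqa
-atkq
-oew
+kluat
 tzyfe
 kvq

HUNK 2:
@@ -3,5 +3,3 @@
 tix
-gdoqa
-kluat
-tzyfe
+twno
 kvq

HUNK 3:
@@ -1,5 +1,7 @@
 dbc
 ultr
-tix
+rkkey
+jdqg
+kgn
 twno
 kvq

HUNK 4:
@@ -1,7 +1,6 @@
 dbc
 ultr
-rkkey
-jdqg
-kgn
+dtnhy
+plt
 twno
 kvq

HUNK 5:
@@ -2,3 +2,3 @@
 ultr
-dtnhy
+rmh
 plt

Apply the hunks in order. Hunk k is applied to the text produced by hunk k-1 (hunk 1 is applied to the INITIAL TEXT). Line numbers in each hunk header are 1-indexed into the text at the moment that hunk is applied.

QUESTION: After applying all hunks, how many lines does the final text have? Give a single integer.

Answer: 7

Derivation:
Hunk 1: at line 3 remove [atkq,oew] add [kluat] -> 8 lines: dbc ultr tix gdoqa kluat tzyfe kvq nyw
Hunk 2: at line 3 remove [gdoqa,kluat,tzyfe] add [twno] -> 6 lines: dbc ultr tix twno kvq nyw
Hunk 3: at line 1 remove [tix] add [rkkey,jdqg,kgn] -> 8 lines: dbc ultr rkkey jdqg kgn twno kvq nyw
Hunk 4: at line 1 remove [rkkey,jdqg,kgn] add [dtnhy,plt] -> 7 lines: dbc ultr dtnhy plt twno kvq nyw
Hunk 5: at line 2 remove [dtnhy] add [rmh] -> 7 lines: dbc ultr rmh plt twno kvq nyw
Final line count: 7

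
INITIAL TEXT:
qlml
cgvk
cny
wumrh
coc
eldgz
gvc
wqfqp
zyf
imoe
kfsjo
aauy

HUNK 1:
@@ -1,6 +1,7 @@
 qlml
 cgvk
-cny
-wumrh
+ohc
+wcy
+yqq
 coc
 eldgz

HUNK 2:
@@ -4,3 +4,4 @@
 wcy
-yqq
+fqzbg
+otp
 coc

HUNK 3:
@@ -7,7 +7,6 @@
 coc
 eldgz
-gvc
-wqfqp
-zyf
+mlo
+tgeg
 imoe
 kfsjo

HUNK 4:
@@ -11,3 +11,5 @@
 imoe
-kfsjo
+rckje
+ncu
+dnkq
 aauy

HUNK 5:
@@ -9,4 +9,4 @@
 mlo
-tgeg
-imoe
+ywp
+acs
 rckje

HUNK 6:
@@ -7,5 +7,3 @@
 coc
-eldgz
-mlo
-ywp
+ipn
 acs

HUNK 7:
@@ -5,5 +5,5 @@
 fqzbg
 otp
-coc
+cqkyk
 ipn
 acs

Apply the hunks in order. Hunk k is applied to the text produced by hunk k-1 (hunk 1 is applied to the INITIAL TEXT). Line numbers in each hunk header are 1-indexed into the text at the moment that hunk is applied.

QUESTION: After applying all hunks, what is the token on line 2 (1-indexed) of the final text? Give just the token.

Answer: cgvk

Derivation:
Hunk 1: at line 1 remove [cny,wumrh] add [ohc,wcy,yqq] -> 13 lines: qlml cgvk ohc wcy yqq coc eldgz gvc wqfqp zyf imoe kfsjo aauy
Hunk 2: at line 4 remove [yqq] add [fqzbg,otp] -> 14 lines: qlml cgvk ohc wcy fqzbg otp coc eldgz gvc wqfqp zyf imoe kfsjo aauy
Hunk 3: at line 7 remove [gvc,wqfqp,zyf] add [mlo,tgeg] -> 13 lines: qlml cgvk ohc wcy fqzbg otp coc eldgz mlo tgeg imoe kfsjo aauy
Hunk 4: at line 11 remove [kfsjo] add [rckje,ncu,dnkq] -> 15 lines: qlml cgvk ohc wcy fqzbg otp coc eldgz mlo tgeg imoe rckje ncu dnkq aauy
Hunk 5: at line 9 remove [tgeg,imoe] add [ywp,acs] -> 15 lines: qlml cgvk ohc wcy fqzbg otp coc eldgz mlo ywp acs rckje ncu dnkq aauy
Hunk 6: at line 7 remove [eldgz,mlo,ywp] add [ipn] -> 13 lines: qlml cgvk ohc wcy fqzbg otp coc ipn acs rckje ncu dnkq aauy
Hunk 7: at line 5 remove [coc] add [cqkyk] -> 13 lines: qlml cgvk ohc wcy fqzbg otp cqkyk ipn acs rckje ncu dnkq aauy
Final line 2: cgvk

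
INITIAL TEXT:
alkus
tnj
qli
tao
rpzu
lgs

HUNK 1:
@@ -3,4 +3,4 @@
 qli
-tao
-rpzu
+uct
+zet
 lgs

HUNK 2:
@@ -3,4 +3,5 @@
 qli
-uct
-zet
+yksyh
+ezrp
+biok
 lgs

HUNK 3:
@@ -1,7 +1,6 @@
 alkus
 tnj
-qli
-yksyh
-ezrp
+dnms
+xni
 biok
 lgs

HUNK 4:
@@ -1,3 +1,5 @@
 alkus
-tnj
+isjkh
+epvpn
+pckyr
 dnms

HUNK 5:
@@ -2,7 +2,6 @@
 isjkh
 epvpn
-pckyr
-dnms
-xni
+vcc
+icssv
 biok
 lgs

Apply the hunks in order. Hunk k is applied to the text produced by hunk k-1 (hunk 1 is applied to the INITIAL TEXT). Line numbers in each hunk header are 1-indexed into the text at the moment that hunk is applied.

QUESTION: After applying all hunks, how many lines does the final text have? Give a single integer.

Hunk 1: at line 3 remove [tao,rpzu] add [uct,zet] -> 6 lines: alkus tnj qli uct zet lgs
Hunk 2: at line 3 remove [uct,zet] add [yksyh,ezrp,biok] -> 7 lines: alkus tnj qli yksyh ezrp biok lgs
Hunk 3: at line 1 remove [qli,yksyh,ezrp] add [dnms,xni] -> 6 lines: alkus tnj dnms xni biok lgs
Hunk 4: at line 1 remove [tnj] add [isjkh,epvpn,pckyr] -> 8 lines: alkus isjkh epvpn pckyr dnms xni biok lgs
Hunk 5: at line 2 remove [pckyr,dnms,xni] add [vcc,icssv] -> 7 lines: alkus isjkh epvpn vcc icssv biok lgs
Final line count: 7

Answer: 7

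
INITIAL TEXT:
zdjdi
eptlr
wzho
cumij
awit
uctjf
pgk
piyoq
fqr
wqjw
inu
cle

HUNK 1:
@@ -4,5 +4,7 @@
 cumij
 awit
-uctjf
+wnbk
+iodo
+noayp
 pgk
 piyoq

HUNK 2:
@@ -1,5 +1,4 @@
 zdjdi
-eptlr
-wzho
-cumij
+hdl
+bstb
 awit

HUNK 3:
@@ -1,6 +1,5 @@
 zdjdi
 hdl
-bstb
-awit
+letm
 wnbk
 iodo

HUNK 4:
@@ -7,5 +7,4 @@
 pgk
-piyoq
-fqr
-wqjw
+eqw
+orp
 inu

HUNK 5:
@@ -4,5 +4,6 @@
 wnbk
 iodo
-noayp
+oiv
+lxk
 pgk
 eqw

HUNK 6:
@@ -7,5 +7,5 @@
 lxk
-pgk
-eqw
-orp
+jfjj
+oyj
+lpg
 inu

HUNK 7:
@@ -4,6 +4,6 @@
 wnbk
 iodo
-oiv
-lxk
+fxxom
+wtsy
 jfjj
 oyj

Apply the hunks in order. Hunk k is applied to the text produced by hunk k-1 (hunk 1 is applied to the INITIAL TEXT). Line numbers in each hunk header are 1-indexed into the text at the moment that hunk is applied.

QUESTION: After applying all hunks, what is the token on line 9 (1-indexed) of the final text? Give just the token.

Hunk 1: at line 4 remove [uctjf] add [wnbk,iodo,noayp] -> 14 lines: zdjdi eptlr wzho cumij awit wnbk iodo noayp pgk piyoq fqr wqjw inu cle
Hunk 2: at line 1 remove [eptlr,wzho,cumij] add [hdl,bstb] -> 13 lines: zdjdi hdl bstb awit wnbk iodo noayp pgk piyoq fqr wqjw inu cle
Hunk 3: at line 1 remove [bstb,awit] add [letm] -> 12 lines: zdjdi hdl letm wnbk iodo noayp pgk piyoq fqr wqjw inu cle
Hunk 4: at line 7 remove [piyoq,fqr,wqjw] add [eqw,orp] -> 11 lines: zdjdi hdl letm wnbk iodo noayp pgk eqw orp inu cle
Hunk 5: at line 4 remove [noayp] add [oiv,lxk] -> 12 lines: zdjdi hdl letm wnbk iodo oiv lxk pgk eqw orp inu cle
Hunk 6: at line 7 remove [pgk,eqw,orp] add [jfjj,oyj,lpg] -> 12 lines: zdjdi hdl letm wnbk iodo oiv lxk jfjj oyj lpg inu cle
Hunk 7: at line 4 remove [oiv,lxk] add [fxxom,wtsy] -> 12 lines: zdjdi hdl letm wnbk iodo fxxom wtsy jfjj oyj lpg inu cle
Final line 9: oyj

Answer: oyj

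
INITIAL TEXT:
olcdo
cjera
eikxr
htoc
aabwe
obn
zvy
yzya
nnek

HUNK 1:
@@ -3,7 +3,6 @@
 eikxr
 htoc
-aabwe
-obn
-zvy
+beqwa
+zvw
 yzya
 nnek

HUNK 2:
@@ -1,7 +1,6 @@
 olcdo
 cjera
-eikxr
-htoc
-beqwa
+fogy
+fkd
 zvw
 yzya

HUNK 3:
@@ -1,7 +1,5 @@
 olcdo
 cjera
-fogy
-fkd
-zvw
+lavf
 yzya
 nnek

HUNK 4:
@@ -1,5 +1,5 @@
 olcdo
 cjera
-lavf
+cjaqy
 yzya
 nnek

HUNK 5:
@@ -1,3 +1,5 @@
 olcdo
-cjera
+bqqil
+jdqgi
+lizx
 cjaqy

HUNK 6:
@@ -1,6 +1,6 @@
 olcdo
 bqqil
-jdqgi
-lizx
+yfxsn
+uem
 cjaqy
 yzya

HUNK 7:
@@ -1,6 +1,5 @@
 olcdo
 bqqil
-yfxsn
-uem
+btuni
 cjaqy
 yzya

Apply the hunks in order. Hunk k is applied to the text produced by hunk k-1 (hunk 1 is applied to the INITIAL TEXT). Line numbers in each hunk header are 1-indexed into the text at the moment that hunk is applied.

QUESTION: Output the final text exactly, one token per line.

Answer: olcdo
bqqil
btuni
cjaqy
yzya
nnek

Derivation:
Hunk 1: at line 3 remove [aabwe,obn,zvy] add [beqwa,zvw] -> 8 lines: olcdo cjera eikxr htoc beqwa zvw yzya nnek
Hunk 2: at line 1 remove [eikxr,htoc,beqwa] add [fogy,fkd] -> 7 lines: olcdo cjera fogy fkd zvw yzya nnek
Hunk 3: at line 1 remove [fogy,fkd,zvw] add [lavf] -> 5 lines: olcdo cjera lavf yzya nnek
Hunk 4: at line 1 remove [lavf] add [cjaqy] -> 5 lines: olcdo cjera cjaqy yzya nnek
Hunk 5: at line 1 remove [cjera] add [bqqil,jdqgi,lizx] -> 7 lines: olcdo bqqil jdqgi lizx cjaqy yzya nnek
Hunk 6: at line 1 remove [jdqgi,lizx] add [yfxsn,uem] -> 7 lines: olcdo bqqil yfxsn uem cjaqy yzya nnek
Hunk 7: at line 1 remove [yfxsn,uem] add [btuni] -> 6 lines: olcdo bqqil btuni cjaqy yzya nnek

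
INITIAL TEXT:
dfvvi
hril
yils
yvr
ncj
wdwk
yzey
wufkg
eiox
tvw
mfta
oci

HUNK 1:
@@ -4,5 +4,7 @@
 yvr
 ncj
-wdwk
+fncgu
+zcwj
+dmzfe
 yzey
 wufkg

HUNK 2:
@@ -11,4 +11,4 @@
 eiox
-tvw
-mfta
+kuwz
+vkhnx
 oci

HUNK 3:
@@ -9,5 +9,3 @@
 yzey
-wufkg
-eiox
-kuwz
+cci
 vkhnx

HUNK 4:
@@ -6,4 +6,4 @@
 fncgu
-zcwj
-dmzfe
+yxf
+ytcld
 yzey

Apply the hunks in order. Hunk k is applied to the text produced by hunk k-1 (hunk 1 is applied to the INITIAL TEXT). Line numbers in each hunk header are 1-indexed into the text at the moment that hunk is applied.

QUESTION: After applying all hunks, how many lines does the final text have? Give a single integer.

Answer: 12

Derivation:
Hunk 1: at line 4 remove [wdwk] add [fncgu,zcwj,dmzfe] -> 14 lines: dfvvi hril yils yvr ncj fncgu zcwj dmzfe yzey wufkg eiox tvw mfta oci
Hunk 2: at line 11 remove [tvw,mfta] add [kuwz,vkhnx] -> 14 lines: dfvvi hril yils yvr ncj fncgu zcwj dmzfe yzey wufkg eiox kuwz vkhnx oci
Hunk 3: at line 9 remove [wufkg,eiox,kuwz] add [cci] -> 12 lines: dfvvi hril yils yvr ncj fncgu zcwj dmzfe yzey cci vkhnx oci
Hunk 4: at line 6 remove [zcwj,dmzfe] add [yxf,ytcld] -> 12 lines: dfvvi hril yils yvr ncj fncgu yxf ytcld yzey cci vkhnx oci
Final line count: 12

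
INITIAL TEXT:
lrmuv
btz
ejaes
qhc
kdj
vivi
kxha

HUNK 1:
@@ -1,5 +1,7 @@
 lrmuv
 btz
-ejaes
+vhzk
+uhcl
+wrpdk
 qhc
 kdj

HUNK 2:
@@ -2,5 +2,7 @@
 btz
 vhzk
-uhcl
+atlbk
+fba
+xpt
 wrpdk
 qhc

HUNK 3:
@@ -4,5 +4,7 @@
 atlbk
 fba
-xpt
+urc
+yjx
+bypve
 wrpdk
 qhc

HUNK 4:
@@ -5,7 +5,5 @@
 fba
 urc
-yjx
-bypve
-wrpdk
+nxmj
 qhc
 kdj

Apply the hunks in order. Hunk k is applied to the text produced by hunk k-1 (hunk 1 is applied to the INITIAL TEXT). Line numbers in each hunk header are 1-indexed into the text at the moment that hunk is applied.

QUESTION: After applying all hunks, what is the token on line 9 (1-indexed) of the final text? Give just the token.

Answer: kdj

Derivation:
Hunk 1: at line 1 remove [ejaes] add [vhzk,uhcl,wrpdk] -> 9 lines: lrmuv btz vhzk uhcl wrpdk qhc kdj vivi kxha
Hunk 2: at line 2 remove [uhcl] add [atlbk,fba,xpt] -> 11 lines: lrmuv btz vhzk atlbk fba xpt wrpdk qhc kdj vivi kxha
Hunk 3: at line 4 remove [xpt] add [urc,yjx,bypve] -> 13 lines: lrmuv btz vhzk atlbk fba urc yjx bypve wrpdk qhc kdj vivi kxha
Hunk 4: at line 5 remove [yjx,bypve,wrpdk] add [nxmj] -> 11 lines: lrmuv btz vhzk atlbk fba urc nxmj qhc kdj vivi kxha
Final line 9: kdj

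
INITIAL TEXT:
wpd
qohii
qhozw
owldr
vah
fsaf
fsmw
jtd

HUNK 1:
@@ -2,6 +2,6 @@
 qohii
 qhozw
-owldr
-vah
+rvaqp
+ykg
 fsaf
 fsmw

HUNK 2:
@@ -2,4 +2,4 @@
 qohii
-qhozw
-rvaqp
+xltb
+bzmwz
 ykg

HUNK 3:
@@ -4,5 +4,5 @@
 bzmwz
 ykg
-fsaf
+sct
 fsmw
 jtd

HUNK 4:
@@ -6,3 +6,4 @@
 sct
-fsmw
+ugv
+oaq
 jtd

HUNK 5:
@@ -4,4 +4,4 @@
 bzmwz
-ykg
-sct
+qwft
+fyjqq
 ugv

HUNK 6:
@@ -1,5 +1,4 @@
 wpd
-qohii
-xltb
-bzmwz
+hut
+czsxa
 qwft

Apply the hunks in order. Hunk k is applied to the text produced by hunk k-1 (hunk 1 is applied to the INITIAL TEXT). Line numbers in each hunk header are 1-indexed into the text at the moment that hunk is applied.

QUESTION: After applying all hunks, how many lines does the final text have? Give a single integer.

Hunk 1: at line 2 remove [owldr,vah] add [rvaqp,ykg] -> 8 lines: wpd qohii qhozw rvaqp ykg fsaf fsmw jtd
Hunk 2: at line 2 remove [qhozw,rvaqp] add [xltb,bzmwz] -> 8 lines: wpd qohii xltb bzmwz ykg fsaf fsmw jtd
Hunk 3: at line 4 remove [fsaf] add [sct] -> 8 lines: wpd qohii xltb bzmwz ykg sct fsmw jtd
Hunk 4: at line 6 remove [fsmw] add [ugv,oaq] -> 9 lines: wpd qohii xltb bzmwz ykg sct ugv oaq jtd
Hunk 5: at line 4 remove [ykg,sct] add [qwft,fyjqq] -> 9 lines: wpd qohii xltb bzmwz qwft fyjqq ugv oaq jtd
Hunk 6: at line 1 remove [qohii,xltb,bzmwz] add [hut,czsxa] -> 8 lines: wpd hut czsxa qwft fyjqq ugv oaq jtd
Final line count: 8

Answer: 8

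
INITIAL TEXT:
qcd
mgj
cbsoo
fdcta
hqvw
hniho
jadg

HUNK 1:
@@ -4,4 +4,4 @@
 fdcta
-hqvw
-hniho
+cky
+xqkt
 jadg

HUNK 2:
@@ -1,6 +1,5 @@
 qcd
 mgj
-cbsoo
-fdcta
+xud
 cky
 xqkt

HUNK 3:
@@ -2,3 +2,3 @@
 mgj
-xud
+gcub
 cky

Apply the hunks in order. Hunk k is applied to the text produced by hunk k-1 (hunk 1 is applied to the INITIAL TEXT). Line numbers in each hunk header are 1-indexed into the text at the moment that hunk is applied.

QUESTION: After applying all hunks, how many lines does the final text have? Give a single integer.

Hunk 1: at line 4 remove [hqvw,hniho] add [cky,xqkt] -> 7 lines: qcd mgj cbsoo fdcta cky xqkt jadg
Hunk 2: at line 1 remove [cbsoo,fdcta] add [xud] -> 6 lines: qcd mgj xud cky xqkt jadg
Hunk 3: at line 2 remove [xud] add [gcub] -> 6 lines: qcd mgj gcub cky xqkt jadg
Final line count: 6

Answer: 6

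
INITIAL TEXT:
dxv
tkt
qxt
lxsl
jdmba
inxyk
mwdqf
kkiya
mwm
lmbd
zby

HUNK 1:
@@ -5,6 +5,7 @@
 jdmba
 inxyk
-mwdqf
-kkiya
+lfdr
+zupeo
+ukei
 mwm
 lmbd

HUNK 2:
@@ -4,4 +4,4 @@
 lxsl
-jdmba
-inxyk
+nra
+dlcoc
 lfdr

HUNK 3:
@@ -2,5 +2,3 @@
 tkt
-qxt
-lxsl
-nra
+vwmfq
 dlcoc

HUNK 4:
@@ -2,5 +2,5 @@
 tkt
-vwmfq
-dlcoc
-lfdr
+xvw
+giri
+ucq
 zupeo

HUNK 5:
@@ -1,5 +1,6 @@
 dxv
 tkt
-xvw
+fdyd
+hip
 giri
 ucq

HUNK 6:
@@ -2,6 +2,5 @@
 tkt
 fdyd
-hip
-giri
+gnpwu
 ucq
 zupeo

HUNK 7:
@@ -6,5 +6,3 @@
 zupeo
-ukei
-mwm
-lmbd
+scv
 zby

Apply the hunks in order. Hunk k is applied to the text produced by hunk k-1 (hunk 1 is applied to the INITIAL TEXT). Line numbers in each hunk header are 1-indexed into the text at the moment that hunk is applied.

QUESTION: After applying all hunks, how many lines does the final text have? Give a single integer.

Hunk 1: at line 5 remove [mwdqf,kkiya] add [lfdr,zupeo,ukei] -> 12 lines: dxv tkt qxt lxsl jdmba inxyk lfdr zupeo ukei mwm lmbd zby
Hunk 2: at line 4 remove [jdmba,inxyk] add [nra,dlcoc] -> 12 lines: dxv tkt qxt lxsl nra dlcoc lfdr zupeo ukei mwm lmbd zby
Hunk 3: at line 2 remove [qxt,lxsl,nra] add [vwmfq] -> 10 lines: dxv tkt vwmfq dlcoc lfdr zupeo ukei mwm lmbd zby
Hunk 4: at line 2 remove [vwmfq,dlcoc,lfdr] add [xvw,giri,ucq] -> 10 lines: dxv tkt xvw giri ucq zupeo ukei mwm lmbd zby
Hunk 5: at line 1 remove [xvw] add [fdyd,hip] -> 11 lines: dxv tkt fdyd hip giri ucq zupeo ukei mwm lmbd zby
Hunk 6: at line 2 remove [hip,giri] add [gnpwu] -> 10 lines: dxv tkt fdyd gnpwu ucq zupeo ukei mwm lmbd zby
Hunk 7: at line 6 remove [ukei,mwm,lmbd] add [scv] -> 8 lines: dxv tkt fdyd gnpwu ucq zupeo scv zby
Final line count: 8

Answer: 8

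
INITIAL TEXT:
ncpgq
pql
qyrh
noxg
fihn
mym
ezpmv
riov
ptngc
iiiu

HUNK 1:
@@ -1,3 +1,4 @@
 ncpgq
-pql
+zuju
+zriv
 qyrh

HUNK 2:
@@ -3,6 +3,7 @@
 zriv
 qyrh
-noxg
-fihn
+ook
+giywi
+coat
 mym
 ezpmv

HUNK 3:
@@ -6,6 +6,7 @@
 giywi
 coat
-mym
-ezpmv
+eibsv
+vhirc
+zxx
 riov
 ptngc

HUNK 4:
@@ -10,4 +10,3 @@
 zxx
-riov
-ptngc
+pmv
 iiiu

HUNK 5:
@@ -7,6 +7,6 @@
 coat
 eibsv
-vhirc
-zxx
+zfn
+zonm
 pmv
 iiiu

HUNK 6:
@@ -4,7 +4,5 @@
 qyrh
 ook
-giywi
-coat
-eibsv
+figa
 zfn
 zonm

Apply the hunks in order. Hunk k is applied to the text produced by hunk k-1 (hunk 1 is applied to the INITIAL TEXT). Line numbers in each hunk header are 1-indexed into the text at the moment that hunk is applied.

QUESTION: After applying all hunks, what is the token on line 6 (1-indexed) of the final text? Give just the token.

Hunk 1: at line 1 remove [pql] add [zuju,zriv] -> 11 lines: ncpgq zuju zriv qyrh noxg fihn mym ezpmv riov ptngc iiiu
Hunk 2: at line 3 remove [noxg,fihn] add [ook,giywi,coat] -> 12 lines: ncpgq zuju zriv qyrh ook giywi coat mym ezpmv riov ptngc iiiu
Hunk 3: at line 6 remove [mym,ezpmv] add [eibsv,vhirc,zxx] -> 13 lines: ncpgq zuju zriv qyrh ook giywi coat eibsv vhirc zxx riov ptngc iiiu
Hunk 4: at line 10 remove [riov,ptngc] add [pmv] -> 12 lines: ncpgq zuju zriv qyrh ook giywi coat eibsv vhirc zxx pmv iiiu
Hunk 5: at line 7 remove [vhirc,zxx] add [zfn,zonm] -> 12 lines: ncpgq zuju zriv qyrh ook giywi coat eibsv zfn zonm pmv iiiu
Hunk 6: at line 4 remove [giywi,coat,eibsv] add [figa] -> 10 lines: ncpgq zuju zriv qyrh ook figa zfn zonm pmv iiiu
Final line 6: figa

Answer: figa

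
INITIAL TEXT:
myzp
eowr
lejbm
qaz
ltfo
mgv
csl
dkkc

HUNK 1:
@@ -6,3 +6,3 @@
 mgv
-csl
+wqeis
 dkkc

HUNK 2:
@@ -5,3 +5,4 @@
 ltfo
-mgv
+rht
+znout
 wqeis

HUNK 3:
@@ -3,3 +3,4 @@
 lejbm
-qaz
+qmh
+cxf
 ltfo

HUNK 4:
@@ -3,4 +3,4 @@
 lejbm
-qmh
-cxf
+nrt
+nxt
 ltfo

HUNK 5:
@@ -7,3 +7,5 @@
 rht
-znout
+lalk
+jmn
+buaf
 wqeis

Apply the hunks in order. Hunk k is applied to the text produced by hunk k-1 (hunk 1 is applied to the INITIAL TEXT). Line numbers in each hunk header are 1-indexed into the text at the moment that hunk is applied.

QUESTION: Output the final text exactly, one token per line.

Answer: myzp
eowr
lejbm
nrt
nxt
ltfo
rht
lalk
jmn
buaf
wqeis
dkkc

Derivation:
Hunk 1: at line 6 remove [csl] add [wqeis] -> 8 lines: myzp eowr lejbm qaz ltfo mgv wqeis dkkc
Hunk 2: at line 5 remove [mgv] add [rht,znout] -> 9 lines: myzp eowr lejbm qaz ltfo rht znout wqeis dkkc
Hunk 3: at line 3 remove [qaz] add [qmh,cxf] -> 10 lines: myzp eowr lejbm qmh cxf ltfo rht znout wqeis dkkc
Hunk 4: at line 3 remove [qmh,cxf] add [nrt,nxt] -> 10 lines: myzp eowr lejbm nrt nxt ltfo rht znout wqeis dkkc
Hunk 5: at line 7 remove [znout] add [lalk,jmn,buaf] -> 12 lines: myzp eowr lejbm nrt nxt ltfo rht lalk jmn buaf wqeis dkkc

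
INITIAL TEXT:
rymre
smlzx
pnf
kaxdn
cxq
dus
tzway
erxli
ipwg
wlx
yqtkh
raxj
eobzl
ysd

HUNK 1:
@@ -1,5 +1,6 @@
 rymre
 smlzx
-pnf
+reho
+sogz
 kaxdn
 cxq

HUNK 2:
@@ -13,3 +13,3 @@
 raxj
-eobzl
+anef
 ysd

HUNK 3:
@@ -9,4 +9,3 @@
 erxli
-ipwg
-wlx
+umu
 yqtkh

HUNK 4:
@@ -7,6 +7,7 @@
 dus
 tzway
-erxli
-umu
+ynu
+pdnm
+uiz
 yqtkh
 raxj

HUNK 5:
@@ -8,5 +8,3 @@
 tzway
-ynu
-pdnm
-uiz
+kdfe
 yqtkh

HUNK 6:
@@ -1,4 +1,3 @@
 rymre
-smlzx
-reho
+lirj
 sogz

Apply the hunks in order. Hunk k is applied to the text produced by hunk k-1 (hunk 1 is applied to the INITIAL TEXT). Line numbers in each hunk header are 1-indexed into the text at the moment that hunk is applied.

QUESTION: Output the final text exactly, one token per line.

Hunk 1: at line 1 remove [pnf] add [reho,sogz] -> 15 lines: rymre smlzx reho sogz kaxdn cxq dus tzway erxli ipwg wlx yqtkh raxj eobzl ysd
Hunk 2: at line 13 remove [eobzl] add [anef] -> 15 lines: rymre smlzx reho sogz kaxdn cxq dus tzway erxli ipwg wlx yqtkh raxj anef ysd
Hunk 3: at line 9 remove [ipwg,wlx] add [umu] -> 14 lines: rymre smlzx reho sogz kaxdn cxq dus tzway erxli umu yqtkh raxj anef ysd
Hunk 4: at line 7 remove [erxli,umu] add [ynu,pdnm,uiz] -> 15 lines: rymre smlzx reho sogz kaxdn cxq dus tzway ynu pdnm uiz yqtkh raxj anef ysd
Hunk 5: at line 8 remove [ynu,pdnm,uiz] add [kdfe] -> 13 lines: rymre smlzx reho sogz kaxdn cxq dus tzway kdfe yqtkh raxj anef ysd
Hunk 6: at line 1 remove [smlzx,reho] add [lirj] -> 12 lines: rymre lirj sogz kaxdn cxq dus tzway kdfe yqtkh raxj anef ysd

Answer: rymre
lirj
sogz
kaxdn
cxq
dus
tzway
kdfe
yqtkh
raxj
anef
ysd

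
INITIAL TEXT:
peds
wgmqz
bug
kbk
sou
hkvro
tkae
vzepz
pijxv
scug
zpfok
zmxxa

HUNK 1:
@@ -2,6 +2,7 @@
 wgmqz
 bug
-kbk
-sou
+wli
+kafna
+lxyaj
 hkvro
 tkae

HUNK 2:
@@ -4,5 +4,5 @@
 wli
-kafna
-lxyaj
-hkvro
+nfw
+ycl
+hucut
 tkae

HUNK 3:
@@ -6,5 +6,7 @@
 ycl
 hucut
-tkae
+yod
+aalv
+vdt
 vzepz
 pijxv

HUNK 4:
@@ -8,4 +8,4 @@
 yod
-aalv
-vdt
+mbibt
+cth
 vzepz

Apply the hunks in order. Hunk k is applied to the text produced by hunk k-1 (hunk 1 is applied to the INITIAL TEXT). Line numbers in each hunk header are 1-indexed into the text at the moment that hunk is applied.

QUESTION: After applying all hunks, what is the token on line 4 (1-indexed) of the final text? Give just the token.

Answer: wli

Derivation:
Hunk 1: at line 2 remove [kbk,sou] add [wli,kafna,lxyaj] -> 13 lines: peds wgmqz bug wli kafna lxyaj hkvro tkae vzepz pijxv scug zpfok zmxxa
Hunk 2: at line 4 remove [kafna,lxyaj,hkvro] add [nfw,ycl,hucut] -> 13 lines: peds wgmqz bug wli nfw ycl hucut tkae vzepz pijxv scug zpfok zmxxa
Hunk 3: at line 6 remove [tkae] add [yod,aalv,vdt] -> 15 lines: peds wgmqz bug wli nfw ycl hucut yod aalv vdt vzepz pijxv scug zpfok zmxxa
Hunk 4: at line 8 remove [aalv,vdt] add [mbibt,cth] -> 15 lines: peds wgmqz bug wli nfw ycl hucut yod mbibt cth vzepz pijxv scug zpfok zmxxa
Final line 4: wli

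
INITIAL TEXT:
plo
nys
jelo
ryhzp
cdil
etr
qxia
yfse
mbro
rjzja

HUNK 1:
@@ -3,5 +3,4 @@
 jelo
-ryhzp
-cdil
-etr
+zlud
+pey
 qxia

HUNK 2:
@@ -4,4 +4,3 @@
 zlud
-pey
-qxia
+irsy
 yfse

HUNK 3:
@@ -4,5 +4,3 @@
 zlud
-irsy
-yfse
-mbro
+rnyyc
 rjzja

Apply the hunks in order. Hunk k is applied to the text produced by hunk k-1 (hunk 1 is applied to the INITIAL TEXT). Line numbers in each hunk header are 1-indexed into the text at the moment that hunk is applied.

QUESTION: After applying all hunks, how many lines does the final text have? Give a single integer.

Hunk 1: at line 3 remove [ryhzp,cdil,etr] add [zlud,pey] -> 9 lines: plo nys jelo zlud pey qxia yfse mbro rjzja
Hunk 2: at line 4 remove [pey,qxia] add [irsy] -> 8 lines: plo nys jelo zlud irsy yfse mbro rjzja
Hunk 3: at line 4 remove [irsy,yfse,mbro] add [rnyyc] -> 6 lines: plo nys jelo zlud rnyyc rjzja
Final line count: 6

Answer: 6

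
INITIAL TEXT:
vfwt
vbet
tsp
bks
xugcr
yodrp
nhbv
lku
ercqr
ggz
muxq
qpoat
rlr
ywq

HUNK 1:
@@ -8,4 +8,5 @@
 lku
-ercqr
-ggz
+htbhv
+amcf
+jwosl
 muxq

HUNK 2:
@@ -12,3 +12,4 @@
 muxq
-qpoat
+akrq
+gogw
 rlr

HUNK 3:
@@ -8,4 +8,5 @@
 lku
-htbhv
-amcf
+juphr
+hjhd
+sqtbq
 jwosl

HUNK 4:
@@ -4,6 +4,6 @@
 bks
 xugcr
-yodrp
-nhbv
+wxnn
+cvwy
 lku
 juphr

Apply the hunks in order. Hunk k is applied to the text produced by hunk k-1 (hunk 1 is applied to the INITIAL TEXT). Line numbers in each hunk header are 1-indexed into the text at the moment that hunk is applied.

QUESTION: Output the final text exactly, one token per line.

Answer: vfwt
vbet
tsp
bks
xugcr
wxnn
cvwy
lku
juphr
hjhd
sqtbq
jwosl
muxq
akrq
gogw
rlr
ywq

Derivation:
Hunk 1: at line 8 remove [ercqr,ggz] add [htbhv,amcf,jwosl] -> 15 lines: vfwt vbet tsp bks xugcr yodrp nhbv lku htbhv amcf jwosl muxq qpoat rlr ywq
Hunk 2: at line 12 remove [qpoat] add [akrq,gogw] -> 16 lines: vfwt vbet tsp bks xugcr yodrp nhbv lku htbhv amcf jwosl muxq akrq gogw rlr ywq
Hunk 3: at line 8 remove [htbhv,amcf] add [juphr,hjhd,sqtbq] -> 17 lines: vfwt vbet tsp bks xugcr yodrp nhbv lku juphr hjhd sqtbq jwosl muxq akrq gogw rlr ywq
Hunk 4: at line 4 remove [yodrp,nhbv] add [wxnn,cvwy] -> 17 lines: vfwt vbet tsp bks xugcr wxnn cvwy lku juphr hjhd sqtbq jwosl muxq akrq gogw rlr ywq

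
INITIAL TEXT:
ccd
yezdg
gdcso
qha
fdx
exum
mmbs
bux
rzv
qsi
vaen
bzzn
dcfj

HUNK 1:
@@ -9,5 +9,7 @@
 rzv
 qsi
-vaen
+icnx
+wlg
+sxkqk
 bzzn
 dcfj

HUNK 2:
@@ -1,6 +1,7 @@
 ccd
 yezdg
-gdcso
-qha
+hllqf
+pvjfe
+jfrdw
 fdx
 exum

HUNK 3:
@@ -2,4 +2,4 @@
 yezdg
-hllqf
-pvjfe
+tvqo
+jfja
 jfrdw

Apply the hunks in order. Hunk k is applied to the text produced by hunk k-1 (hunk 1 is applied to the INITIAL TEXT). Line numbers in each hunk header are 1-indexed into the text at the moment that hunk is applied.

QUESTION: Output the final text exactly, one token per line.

Hunk 1: at line 9 remove [vaen] add [icnx,wlg,sxkqk] -> 15 lines: ccd yezdg gdcso qha fdx exum mmbs bux rzv qsi icnx wlg sxkqk bzzn dcfj
Hunk 2: at line 1 remove [gdcso,qha] add [hllqf,pvjfe,jfrdw] -> 16 lines: ccd yezdg hllqf pvjfe jfrdw fdx exum mmbs bux rzv qsi icnx wlg sxkqk bzzn dcfj
Hunk 3: at line 2 remove [hllqf,pvjfe] add [tvqo,jfja] -> 16 lines: ccd yezdg tvqo jfja jfrdw fdx exum mmbs bux rzv qsi icnx wlg sxkqk bzzn dcfj

Answer: ccd
yezdg
tvqo
jfja
jfrdw
fdx
exum
mmbs
bux
rzv
qsi
icnx
wlg
sxkqk
bzzn
dcfj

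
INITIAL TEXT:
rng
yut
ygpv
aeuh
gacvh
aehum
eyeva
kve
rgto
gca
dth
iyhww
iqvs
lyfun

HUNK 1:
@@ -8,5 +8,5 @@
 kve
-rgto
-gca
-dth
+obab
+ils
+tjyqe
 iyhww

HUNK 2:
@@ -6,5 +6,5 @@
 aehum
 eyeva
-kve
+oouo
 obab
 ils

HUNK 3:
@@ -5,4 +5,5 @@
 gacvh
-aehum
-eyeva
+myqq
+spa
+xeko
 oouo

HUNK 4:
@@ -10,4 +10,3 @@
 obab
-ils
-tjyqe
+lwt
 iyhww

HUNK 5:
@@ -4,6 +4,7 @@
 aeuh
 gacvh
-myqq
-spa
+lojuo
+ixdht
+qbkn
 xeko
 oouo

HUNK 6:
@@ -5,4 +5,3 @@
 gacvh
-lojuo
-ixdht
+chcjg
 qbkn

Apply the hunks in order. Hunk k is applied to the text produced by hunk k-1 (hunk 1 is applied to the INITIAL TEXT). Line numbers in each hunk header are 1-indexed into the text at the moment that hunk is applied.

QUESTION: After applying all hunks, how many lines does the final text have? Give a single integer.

Answer: 14

Derivation:
Hunk 1: at line 8 remove [rgto,gca,dth] add [obab,ils,tjyqe] -> 14 lines: rng yut ygpv aeuh gacvh aehum eyeva kve obab ils tjyqe iyhww iqvs lyfun
Hunk 2: at line 6 remove [kve] add [oouo] -> 14 lines: rng yut ygpv aeuh gacvh aehum eyeva oouo obab ils tjyqe iyhww iqvs lyfun
Hunk 3: at line 5 remove [aehum,eyeva] add [myqq,spa,xeko] -> 15 lines: rng yut ygpv aeuh gacvh myqq spa xeko oouo obab ils tjyqe iyhww iqvs lyfun
Hunk 4: at line 10 remove [ils,tjyqe] add [lwt] -> 14 lines: rng yut ygpv aeuh gacvh myqq spa xeko oouo obab lwt iyhww iqvs lyfun
Hunk 5: at line 4 remove [myqq,spa] add [lojuo,ixdht,qbkn] -> 15 lines: rng yut ygpv aeuh gacvh lojuo ixdht qbkn xeko oouo obab lwt iyhww iqvs lyfun
Hunk 6: at line 5 remove [lojuo,ixdht] add [chcjg] -> 14 lines: rng yut ygpv aeuh gacvh chcjg qbkn xeko oouo obab lwt iyhww iqvs lyfun
Final line count: 14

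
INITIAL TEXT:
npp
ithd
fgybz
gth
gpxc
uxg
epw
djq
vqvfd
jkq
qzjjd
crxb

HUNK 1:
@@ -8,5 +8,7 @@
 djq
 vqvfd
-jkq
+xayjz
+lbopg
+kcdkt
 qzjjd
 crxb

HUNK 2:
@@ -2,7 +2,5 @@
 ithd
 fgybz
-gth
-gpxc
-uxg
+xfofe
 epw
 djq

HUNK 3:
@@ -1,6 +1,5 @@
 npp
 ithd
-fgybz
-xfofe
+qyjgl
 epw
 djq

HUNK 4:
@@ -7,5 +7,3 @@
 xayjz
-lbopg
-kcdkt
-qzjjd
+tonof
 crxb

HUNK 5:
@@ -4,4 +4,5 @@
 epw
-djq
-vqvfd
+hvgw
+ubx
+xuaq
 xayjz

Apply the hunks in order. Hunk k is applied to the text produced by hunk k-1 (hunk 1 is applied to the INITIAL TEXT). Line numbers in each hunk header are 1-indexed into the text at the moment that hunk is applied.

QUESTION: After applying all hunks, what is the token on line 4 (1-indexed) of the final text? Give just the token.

Answer: epw

Derivation:
Hunk 1: at line 8 remove [jkq] add [xayjz,lbopg,kcdkt] -> 14 lines: npp ithd fgybz gth gpxc uxg epw djq vqvfd xayjz lbopg kcdkt qzjjd crxb
Hunk 2: at line 2 remove [gth,gpxc,uxg] add [xfofe] -> 12 lines: npp ithd fgybz xfofe epw djq vqvfd xayjz lbopg kcdkt qzjjd crxb
Hunk 3: at line 1 remove [fgybz,xfofe] add [qyjgl] -> 11 lines: npp ithd qyjgl epw djq vqvfd xayjz lbopg kcdkt qzjjd crxb
Hunk 4: at line 7 remove [lbopg,kcdkt,qzjjd] add [tonof] -> 9 lines: npp ithd qyjgl epw djq vqvfd xayjz tonof crxb
Hunk 5: at line 4 remove [djq,vqvfd] add [hvgw,ubx,xuaq] -> 10 lines: npp ithd qyjgl epw hvgw ubx xuaq xayjz tonof crxb
Final line 4: epw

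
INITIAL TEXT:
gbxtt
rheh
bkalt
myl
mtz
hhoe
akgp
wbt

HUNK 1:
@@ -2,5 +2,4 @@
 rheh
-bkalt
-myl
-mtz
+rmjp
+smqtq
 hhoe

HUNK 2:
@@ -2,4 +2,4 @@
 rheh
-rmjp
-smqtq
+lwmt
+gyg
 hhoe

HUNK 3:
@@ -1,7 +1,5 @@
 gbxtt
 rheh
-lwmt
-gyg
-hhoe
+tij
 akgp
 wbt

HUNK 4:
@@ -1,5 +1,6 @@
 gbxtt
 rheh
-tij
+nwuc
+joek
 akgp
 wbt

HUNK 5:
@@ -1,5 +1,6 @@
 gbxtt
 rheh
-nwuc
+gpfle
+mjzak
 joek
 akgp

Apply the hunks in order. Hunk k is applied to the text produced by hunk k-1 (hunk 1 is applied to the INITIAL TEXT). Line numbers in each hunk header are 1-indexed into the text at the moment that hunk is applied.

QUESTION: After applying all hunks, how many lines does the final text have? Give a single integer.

Hunk 1: at line 2 remove [bkalt,myl,mtz] add [rmjp,smqtq] -> 7 lines: gbxtt rheh rmjp smqtq hhoe akgp wbt
Hunk 2: at line 2 remove [rmjp,smqtq] add [lwmt,gyg] -> 7 lines: gbxtt rheh lwmt gyg hhoe akgp wbt
Hunk 3: at line 1 remove [lwmt,gyg,hhoe] add [tij] -> 5 lines: gbxtt rheh tij akgp wbt
Hunk 4: at line 1 remove [tij] add [nwuc,joek] -> 6 lines: gbxtt rheh nwuc joek akgp wbt
Hunk 5: at line 1 remove [nwuc] add [gpfle,mjzak] -> 7 lines: gbxtt rheh gpfle mjzak joek akgp wbt
Final line count: 7

Answer: 7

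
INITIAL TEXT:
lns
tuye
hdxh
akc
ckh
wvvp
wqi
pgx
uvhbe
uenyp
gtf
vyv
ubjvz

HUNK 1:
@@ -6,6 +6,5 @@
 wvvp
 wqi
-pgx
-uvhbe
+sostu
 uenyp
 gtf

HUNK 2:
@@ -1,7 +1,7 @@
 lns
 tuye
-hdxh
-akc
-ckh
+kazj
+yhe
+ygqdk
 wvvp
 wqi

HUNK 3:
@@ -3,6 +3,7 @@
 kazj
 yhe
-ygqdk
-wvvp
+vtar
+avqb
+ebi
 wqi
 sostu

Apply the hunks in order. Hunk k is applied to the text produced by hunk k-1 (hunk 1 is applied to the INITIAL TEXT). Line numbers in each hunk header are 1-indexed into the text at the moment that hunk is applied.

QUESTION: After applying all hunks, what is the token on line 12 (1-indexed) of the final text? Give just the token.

Answer: vyv

Derivation:
Hunk 1: at line 6 remove [pgx,uvhbe] add [sostu] -> 12 lines: lns tuye hdxh akc ckh wvvp wqi sostu uenyp gtf vyv ubjvz
Hunk 2: at line 1 remove [hdxh,akc,ckh] add [kazj,yhe,ygqdk] -> 12 lines: lns tuye kazj yhe ygqdk wvvp wqi sostu uenyp gtf vyv ubjvz
Hunk 3: at line 3 remove [ygqdk,wvvp] add [vtar,avqb,ebi] -> 13 lines: lns tuye kazj yhe vtar avqb ebi wqi sostu uenyp gtf vyv ubjvz
Final line 12: vyv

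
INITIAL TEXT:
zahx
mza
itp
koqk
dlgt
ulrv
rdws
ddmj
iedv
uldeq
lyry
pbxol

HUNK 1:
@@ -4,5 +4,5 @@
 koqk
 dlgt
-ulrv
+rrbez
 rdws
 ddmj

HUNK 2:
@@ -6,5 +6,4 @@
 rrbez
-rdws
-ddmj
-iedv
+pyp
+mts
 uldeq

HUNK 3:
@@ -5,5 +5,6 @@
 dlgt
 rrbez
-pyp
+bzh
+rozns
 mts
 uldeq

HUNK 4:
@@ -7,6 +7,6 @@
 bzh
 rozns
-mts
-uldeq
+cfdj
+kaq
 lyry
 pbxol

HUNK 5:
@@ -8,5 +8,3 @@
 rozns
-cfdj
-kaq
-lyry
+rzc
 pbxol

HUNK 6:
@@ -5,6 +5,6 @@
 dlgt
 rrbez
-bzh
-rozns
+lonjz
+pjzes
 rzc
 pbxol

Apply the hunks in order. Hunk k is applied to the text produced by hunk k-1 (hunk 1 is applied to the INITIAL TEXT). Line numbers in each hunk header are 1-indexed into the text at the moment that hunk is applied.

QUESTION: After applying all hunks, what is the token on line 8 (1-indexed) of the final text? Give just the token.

Answer: pjzes

Derivation:
Hunk 1: at line 4 remove [ulrv] add [rrbez] -> 12 lines: zahx mza itp koqk dlgt rrbez rdws ddmj iedv uldeq lyry pbxol
Hunk 2: at line 6 remove [rdws,ddmj,iedv] add [pyp,mts] -> 11 lines: zahx mza itp koqk dlgt rrbez pyp mts uldeq lyry pbxol
Hunk 3: at line 5 remove [pyp] add [bzh,rozns] -> 12 lines: zahx mza itp koqk dlgt rrbez bzh rozns mts uldeq lyry pbxol
Hunk 4: at line 7 remove [mts,uldeq] add [cfdj,kaq] -> 12 lines: zahx mza itp koqk dlgt rrbez bzh rozns cfdj kaq lyry pbxol
Hunk 5: at line 8 remove [cfdj,kaq,lyry] add [rzc] -> 10 lines: zahx mza itp koqk dlgt rrbez bzh rozns rzc pbxol
Hunk 6: at line 5 remove [bzh,rozns] add [lonjz,pjzes] -> 10 lines: zahx mza itp koqk dlgt rrbez lonjz pjzes rzc pbxol
Final line 8: pjzes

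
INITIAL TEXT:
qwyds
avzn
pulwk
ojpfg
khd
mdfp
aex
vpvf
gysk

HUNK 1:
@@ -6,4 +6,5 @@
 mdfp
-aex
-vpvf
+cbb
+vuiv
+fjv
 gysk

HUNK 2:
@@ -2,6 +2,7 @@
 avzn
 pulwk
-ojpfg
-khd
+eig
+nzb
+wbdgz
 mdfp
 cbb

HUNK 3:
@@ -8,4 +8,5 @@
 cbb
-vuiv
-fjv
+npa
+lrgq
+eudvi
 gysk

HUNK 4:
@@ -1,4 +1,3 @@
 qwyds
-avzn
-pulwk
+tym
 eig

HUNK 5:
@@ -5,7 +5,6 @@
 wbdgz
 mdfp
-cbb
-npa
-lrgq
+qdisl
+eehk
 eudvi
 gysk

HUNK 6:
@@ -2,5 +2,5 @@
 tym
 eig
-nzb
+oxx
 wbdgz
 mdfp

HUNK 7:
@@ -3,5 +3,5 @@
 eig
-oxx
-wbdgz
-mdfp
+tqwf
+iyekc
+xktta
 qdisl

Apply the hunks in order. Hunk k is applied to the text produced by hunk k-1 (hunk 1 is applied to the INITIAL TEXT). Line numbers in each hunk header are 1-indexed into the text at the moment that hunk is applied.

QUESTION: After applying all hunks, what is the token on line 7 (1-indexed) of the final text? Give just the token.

Hunk 1: at line 6 remove [aex,vpvf] add [cbb,vuiv,fjv] -> 10 lines: qwyds avzn pulwk ojpfg khd mdfp cbb vuiv fjv gysk
Hunk 2: at line 2 remove [ojpfg,khd] add [eig,nzb,wbdgz] -> 11 lines: qwyds avzn pulwk eig nzb wbdgz mdfp cbb vuiv fjv gysk
Hunk 3: at line 8 remove [vuiv,fjv] add [npa,lrgq,eudvi] -> 12 lines: qwyds avzn pulwk eig nzb wbdgz mdfp cbb npa lrgq eudvi gysk
Hunk 4: at line 1 remove [avzn,pulwk] add [tym] -> 11 lines: qwyds tym eig nzb wbdgz mdfp cbb npa lrgq eudvi gysk
Hunk 5: at line 5 remove [cbb,npa,lrgq] add [qdisl,eehk] -> 10 lines: qwyds tym eig nzb wbdgz mdfp qdisl eehk eudvi gysk
Hunk 6: at line 2 remove [nzb] add [oxx] -> 10 lines: qwyds tym eig oxx wbdgz mdfp qdisl eehk eudvi gysk
Hunk 7: at line 3 remove [oxx,wbdgz,mdfp] add [tqwf,iyekc,xktta] -> 10 lines: qwyds tym eig tqwf iyekc xktta qdisl eehk eudvi gysk
Final line 7: qdisl

Answer: qdisl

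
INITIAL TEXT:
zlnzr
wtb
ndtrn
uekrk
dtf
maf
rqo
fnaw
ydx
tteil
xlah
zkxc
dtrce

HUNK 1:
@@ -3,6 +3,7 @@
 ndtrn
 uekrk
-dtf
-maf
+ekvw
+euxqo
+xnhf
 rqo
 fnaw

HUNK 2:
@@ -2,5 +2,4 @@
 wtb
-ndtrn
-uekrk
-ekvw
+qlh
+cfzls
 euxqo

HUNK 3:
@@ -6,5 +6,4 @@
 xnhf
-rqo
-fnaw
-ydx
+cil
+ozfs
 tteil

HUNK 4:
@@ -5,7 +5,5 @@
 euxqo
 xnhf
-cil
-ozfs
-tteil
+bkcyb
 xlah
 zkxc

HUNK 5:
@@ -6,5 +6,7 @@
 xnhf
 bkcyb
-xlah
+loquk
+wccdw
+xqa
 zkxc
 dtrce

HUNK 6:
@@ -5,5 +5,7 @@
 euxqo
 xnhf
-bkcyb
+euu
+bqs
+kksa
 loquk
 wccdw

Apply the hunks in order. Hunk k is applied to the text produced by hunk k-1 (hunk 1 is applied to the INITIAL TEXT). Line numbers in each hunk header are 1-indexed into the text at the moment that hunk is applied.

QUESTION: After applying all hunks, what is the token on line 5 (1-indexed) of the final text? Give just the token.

Hunk 1: at line 3 remove [dtf,maf] add [ekvw,euxqo,xnhf] -> 14 lines: zlnzr wtb ndtrn uekrk ekvw euxqo xnhf rqo fnaw ydx tteil xlah zkxc dtrce
Hunk 2: at line 2 remove [ndtrn,uekrk,ekvw] add [qlh,cfzls] -> 13 lines: zlnzr wtb qlh cfzls euxqo xnhf rqo fnaw ydx tteil xlah zkxc dtrce
Hunk 3: at line 6 remove [rqo,fnaw,ydx] add [cil,ozfs] -> 12 lines: zlnzr wtb qlh cfzls euxqo xnhf cil ozfs tteil xlah zkxc dtrce
Hunk 4: at line 5 remove [cil,ozfs,tteil] add [bkcyb] -> 10 lines: zlnzr wtb qlh cfzls euxqo xnhf bkcyb xlah zkxc dtrce
Hunk 5: at line 6 remove [xlah] add [loquk,wccdw,xqa] -> 12 lines: zlnzr wtb qlh cfzls euxqo xnhf bkcyb loquk wccdw xqa zkxc dtrce
Hunk 6: at line 5 remove [bkcyb] add [euu,bqs,kksa] -> 14 lines: zlnzr wtb qlh cfzls euxqo xnhf euu bqs kksa loquk wccdw xqa zkxc dtrce
Final line 5: euxqo

Answer: euxqo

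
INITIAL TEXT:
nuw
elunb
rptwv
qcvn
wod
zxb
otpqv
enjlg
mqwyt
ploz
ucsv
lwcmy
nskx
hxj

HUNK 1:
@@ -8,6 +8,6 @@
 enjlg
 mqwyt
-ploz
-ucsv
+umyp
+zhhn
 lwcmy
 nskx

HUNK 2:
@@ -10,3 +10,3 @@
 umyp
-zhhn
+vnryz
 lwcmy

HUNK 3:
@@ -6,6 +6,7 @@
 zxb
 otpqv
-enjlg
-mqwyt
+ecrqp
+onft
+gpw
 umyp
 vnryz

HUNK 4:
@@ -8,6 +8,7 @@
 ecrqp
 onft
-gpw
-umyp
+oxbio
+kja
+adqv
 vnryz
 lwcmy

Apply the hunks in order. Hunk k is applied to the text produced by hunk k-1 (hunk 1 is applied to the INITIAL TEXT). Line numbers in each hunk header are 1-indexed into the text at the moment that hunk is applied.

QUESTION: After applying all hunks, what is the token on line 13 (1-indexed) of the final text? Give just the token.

Answer: vnryz

Derivation:
Hunk 1: at line 8 remove [ploz,ucsv] add [umyp,zhhn] -> 14 lines: nuw elunb rptwv qcvn wod zxb otpqv enjlg mqwyt umyp zhhn lwcmy nskx hxj
Hunk 2: at line 10 remove [zhhn] add [vnryz] -> 14 lines: nuw elunb rptwv qcvn wod zxb otpqv enjlg mqwyt umyp vnryz lwcmy nskx hxj
Hunk 3: at line 6 remove [enjlg,mqwyt] add [ecrqp,onft,gpw] -> 15 lines: nuw elunb rptwv qcvn wod zxb otpqv ecrqp onft gpw umyp vnryz lwcmy nskx hxj
Hunk 4: at line 8 remove [gpw,umyp] add [oxbio,kja,adqv] -> 16 lines: nuw elunb rptwv qcvn wod zxb otpqv ecrqp onft oxbio kja adqv vnryz lwcmy nskx hxj
Final line 13: vnryz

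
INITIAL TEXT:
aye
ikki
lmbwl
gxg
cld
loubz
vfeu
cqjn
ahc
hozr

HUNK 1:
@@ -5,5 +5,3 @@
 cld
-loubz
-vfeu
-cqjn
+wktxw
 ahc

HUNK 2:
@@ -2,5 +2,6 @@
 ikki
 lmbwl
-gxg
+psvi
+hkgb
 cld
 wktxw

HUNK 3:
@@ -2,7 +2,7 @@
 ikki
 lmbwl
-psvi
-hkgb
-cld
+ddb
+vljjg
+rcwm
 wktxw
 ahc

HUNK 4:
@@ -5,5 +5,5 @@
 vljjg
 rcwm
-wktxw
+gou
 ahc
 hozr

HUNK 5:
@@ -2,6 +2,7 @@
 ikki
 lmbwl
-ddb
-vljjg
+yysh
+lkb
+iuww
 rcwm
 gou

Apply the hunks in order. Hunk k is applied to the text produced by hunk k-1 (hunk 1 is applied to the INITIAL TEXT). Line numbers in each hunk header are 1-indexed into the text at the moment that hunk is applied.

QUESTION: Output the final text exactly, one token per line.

Answer: aye
ikki
lmbwl
yysh
lkb
iuww
rcwm
gou
ahc
hozr

Derivation:
Hunk 1: at line 5 remove [loubz,vfeu,cqjn] add [wktxw] -> 8 lines: aye ikki lmbwl gxg cld wktxw ahc hozr
Hunk 2: at line 2 remove [gxg] add [psvi,hkgb] -> 9 lines: aye ikki lmbwl psvi hkgb cld wktxw ahc hozr
Hunk 3: at line 2 remove [psvi,hkgb,cld] add [ddb,vljjg,rcwm] -> 9 lines: aye ikki lmbwl ddb vljjg rcwm wktxw ahc hozr
Hunk 4: at line 5 remove [wktxw] add [gou] -> 9 lines: aye ikki lmbwl ddb vljjg rcwm gou ahc hozr
Hunk 5: at line 2 remove [ddb,vljjg] add [yysh,lkb,iuww] -> 10 lines: aye ikki lmbwl yysh lkb iuww rcwm gou ahc hozr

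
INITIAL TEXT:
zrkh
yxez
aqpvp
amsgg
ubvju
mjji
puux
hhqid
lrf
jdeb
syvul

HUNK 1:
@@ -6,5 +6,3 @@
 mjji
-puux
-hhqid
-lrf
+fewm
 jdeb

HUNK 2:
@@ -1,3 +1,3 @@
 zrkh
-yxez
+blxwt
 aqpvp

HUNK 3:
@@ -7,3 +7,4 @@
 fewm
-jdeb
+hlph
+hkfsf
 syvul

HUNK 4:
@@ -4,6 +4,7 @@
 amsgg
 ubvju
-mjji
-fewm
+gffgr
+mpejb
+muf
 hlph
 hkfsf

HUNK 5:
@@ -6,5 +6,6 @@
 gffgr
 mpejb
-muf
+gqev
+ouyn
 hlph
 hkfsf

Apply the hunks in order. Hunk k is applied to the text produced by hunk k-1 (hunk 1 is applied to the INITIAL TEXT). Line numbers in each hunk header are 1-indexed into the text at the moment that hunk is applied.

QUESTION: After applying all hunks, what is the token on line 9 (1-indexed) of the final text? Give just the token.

Hunk 1: at line 6 remove [puux,hhqid,lrf] add [fewm] -> 9 lines: zrkh yxez aqpvp amsgg ubvju mjji fewm jdeb syvul
Hunk 2: at line 1 remove [yxez] add [blxwt] -> 9 lines: zrkh blxwt aqpvp amsgg ubvju mjji fewm jdeb syvul
Hunk 3: at line 7 remove [jdeb] add [hlph,hkfsf] -> 10 lines: zrkh blxwt aqpvp amsgg ubvju mjji fewm hlph hkfsf syvul
Hunk 4: at line 4 remove [mjji,fewm] add [gffgr,mpejb,muf] -> 11 lines: zrkh blxwt aqpvp amsgg ubvju gffgr mpejb muf hlph hkfsf syvul
Hunk 5: at line 6 remove [muf] add [gqev,ouyn] -> 12 lines: zrkh blxwt aqpvp amsgg ubvju gffgr mpejb gqev ouyn hlph hkfsf syvul
Final line 9: ouyn

Answer: ouyn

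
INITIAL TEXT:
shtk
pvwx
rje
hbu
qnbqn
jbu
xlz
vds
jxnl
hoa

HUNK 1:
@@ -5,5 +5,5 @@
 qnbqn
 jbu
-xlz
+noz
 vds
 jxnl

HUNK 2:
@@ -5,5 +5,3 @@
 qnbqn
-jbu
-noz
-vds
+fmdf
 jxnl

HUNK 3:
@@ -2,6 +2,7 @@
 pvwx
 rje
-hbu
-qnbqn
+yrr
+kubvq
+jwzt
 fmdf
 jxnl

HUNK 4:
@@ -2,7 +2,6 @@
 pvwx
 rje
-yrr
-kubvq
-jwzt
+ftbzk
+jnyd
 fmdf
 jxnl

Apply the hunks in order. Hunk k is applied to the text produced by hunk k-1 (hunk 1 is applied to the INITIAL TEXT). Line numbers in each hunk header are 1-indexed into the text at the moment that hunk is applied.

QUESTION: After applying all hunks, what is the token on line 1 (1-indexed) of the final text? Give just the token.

Answer: shtk

Derivation:
Hunk 1: at line 5 remove [xlz] add [noz] -> 10 lines: shtk pvwx rje hbu qnbqn jbu noz vds jxnl hoa
Hunk 2: at line 5 remove [jbu,noz,vds] add [fmdf] -> 8 lines: shtk pvwx rje hbu qnbqn fmdf jxnl hoa
Hunk 3: at line 2 remove [hbu,qnbqn] add [yrr,kubvq,jwzt] -> 9 lines: shtk pvwx rje yrr kubvq jwzt fmdf jxnl hoa
Hunk 4: at line 2 remove [yrr,kubvq,jwzt] add [ftbzk,jnyd] -> 8 lines: shtk pvwx rje ftbzk jnyd fmdf jxnl hoa
Final line 1: shtk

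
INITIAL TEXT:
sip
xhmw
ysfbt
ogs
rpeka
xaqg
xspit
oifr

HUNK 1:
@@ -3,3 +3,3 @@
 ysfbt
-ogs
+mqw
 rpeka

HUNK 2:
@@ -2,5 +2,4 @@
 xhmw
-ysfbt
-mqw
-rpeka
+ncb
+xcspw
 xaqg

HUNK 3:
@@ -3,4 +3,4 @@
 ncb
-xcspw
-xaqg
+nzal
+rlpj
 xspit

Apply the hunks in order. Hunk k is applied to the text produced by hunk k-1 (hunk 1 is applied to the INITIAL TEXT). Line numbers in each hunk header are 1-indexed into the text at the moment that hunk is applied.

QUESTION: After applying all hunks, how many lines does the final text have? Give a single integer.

Hunk 1: at line 3 remove [ogs] add [mqw] -> 8 lines: sip xhmw ysfbt mqw rpeka xaqg xspit oifr
Hunk 2: at line 2 remove [ysfbt,mqw,rpeka] add [ncb,xcspw] -> 7 lines: sip xhmw ncb xcspw xaqg xspit oifr
Hunk 3: at line 3 remove [xcspw,xaqg] add [nzal,rlpj] -> 7 lines: sip xhmw ncb nzal rlpj xspit oifr
Final line count: 7

Answer: 7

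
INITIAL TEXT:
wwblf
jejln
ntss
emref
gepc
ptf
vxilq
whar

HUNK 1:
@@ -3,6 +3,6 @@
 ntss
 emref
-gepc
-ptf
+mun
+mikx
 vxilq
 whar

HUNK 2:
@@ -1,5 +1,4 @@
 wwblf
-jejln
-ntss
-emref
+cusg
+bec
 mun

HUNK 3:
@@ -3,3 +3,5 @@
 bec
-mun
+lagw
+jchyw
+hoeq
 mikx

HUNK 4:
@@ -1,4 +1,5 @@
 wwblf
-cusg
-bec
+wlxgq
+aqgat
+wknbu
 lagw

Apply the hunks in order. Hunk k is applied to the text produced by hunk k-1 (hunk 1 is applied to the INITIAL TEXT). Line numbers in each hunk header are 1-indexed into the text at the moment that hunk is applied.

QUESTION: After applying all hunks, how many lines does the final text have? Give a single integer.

Answer: 10

Derivation:
Hunk 1: at line 3 remove [gepc,ptf] add [mun,mikx] -> 8 lines: wwblf jejln ntss emref mun mikx vxilq whar
Hunk 2: at line 1 remove [jejln,ntss,emref] add [cusg,bec] -> 7 lines: wwblf cusg bec mun mikx vxilq whar
Hunk 3: at line 3 remove [mun] add [lagw,jchyw,hoeq] -> 9 lines: wwblf cusg bec lagw jchyw hoeq mikx vxilq whar
Hunk 4: at line 1 remove [cusg,bec] add [wlxgq,aqgat,wknbu] -> 10 lines: wwblf wlxgq aqgat wknbu lagw jchyw hoeq mikx vxilq whar
Final line count: 10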